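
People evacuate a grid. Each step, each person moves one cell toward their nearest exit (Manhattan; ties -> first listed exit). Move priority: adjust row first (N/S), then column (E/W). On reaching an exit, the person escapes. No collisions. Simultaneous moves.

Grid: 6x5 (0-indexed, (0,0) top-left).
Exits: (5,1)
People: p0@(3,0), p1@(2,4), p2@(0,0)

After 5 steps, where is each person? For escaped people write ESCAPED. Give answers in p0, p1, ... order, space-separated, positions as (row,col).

Step 1: p0:(3,0)->(4,0) | p1:(2,4)->(3,4) | p2:(0,0)->(1,0)
Step 2: p0:(4,0)->(5,0) | p1:(3,4)->(4,4) | p2:(1,0)->(2,0)
Step 3: p0:(5,0)->(5,1)->EXIT | p1:(4,4)->(5,4) | p2:(2,0)->(3,0)
Step 4: p0:escaped | p1:(5,4)->(5,3) | p2:(3,0)->(4,0)
Step 5: p0:escaped | p1:(5,3)->(5,2) | p2:(4,0)->(5,0)

ESCAPED (5,2) (5,0)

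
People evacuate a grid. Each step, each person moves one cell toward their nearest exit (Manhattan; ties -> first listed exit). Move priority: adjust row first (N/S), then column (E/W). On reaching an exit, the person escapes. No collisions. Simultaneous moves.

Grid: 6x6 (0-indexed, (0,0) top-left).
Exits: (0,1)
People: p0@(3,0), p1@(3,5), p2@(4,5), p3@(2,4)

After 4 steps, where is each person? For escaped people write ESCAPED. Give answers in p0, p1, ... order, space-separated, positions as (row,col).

Step 1: p0:(3,0)->(2,0) | p1:(3,5)->(2,5) | p2:(4,5)->(3,5) | p3:(2,4)->(1,4)
Step 2: p0:(2,0)->(1,0) | p1:(2,5)->(1,5) | p2:(3,5)->(2,5) | p3:(1,4)->(0,4)
Step 3: p0:(1,0)->(0,0) | p1:(1,5)->(0,5) | p2:(2,5)->(1,5) | p3:(0,4)->(0,3)
Step 4: p0:(0,0)->(0,1)->EXIT | p1:(0,5)->(0,4) | p2:(1,5)->(0,5) | p3:(0,3)->(0,2)

ESCAPED (0,4) (0,5) (0,2)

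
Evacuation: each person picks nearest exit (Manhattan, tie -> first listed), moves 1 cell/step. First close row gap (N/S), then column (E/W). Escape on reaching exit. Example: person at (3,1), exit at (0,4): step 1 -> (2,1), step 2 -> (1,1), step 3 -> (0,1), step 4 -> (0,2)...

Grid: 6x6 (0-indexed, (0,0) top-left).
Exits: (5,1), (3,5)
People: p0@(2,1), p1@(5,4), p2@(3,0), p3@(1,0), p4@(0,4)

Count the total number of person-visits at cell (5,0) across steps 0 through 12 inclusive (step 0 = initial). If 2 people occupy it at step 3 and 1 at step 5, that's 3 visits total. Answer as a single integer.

Step 0: p0@(2,1) p1@(5,4) p2@(3,0) p3@(1,0) p4@(0,4) -> at (5,0): 0 [-], cum=0
Step 1: p0@(3,1) p1@(5,3) p2@(4,0) p3@(2,0) p4@(1,4) -> at (5,0): 0 [-], cum=0
Step 2: p0@(4,1) p1@(5,2) p2@(5,0) p3@(3,0) p4@(2,4) -> at (5,0): 1 [p2], cum=1
Step 3: p0@ESC p1@ESC p2@ESC p3@(4,0) p4@(3,4) -> at (5,0): 0 [-], cum=1
Step 4: p0@ESC p1@ESC p2@ESC p3@(5,0) p4@ESC -> at (5,0): 1 [p3], cum=2
Step 5: p0@ESC p1@ESC p2@ESC p3@ESC p4@ESC -> at (5,0): 0 [-], cum=2
Total visits = 2

Answer: 2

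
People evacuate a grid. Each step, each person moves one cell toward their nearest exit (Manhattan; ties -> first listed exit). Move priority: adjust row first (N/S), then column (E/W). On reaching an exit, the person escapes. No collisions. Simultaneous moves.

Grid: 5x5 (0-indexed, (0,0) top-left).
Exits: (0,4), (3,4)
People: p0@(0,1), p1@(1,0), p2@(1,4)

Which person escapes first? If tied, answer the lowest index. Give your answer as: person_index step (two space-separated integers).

Step 1: p0:(0,1)->(0,2) | p1:(1,0)->(0,0) | p2:(1,4)->(0,4)->EXIT
Step 2: p0:(0,2)->(0,3) | p1:(0,0)->(0,1) | p2:escaped
Step 3: p0:(0,3)->(0,4)->EXIT | p1:(0,1)->(0,2) | p2:escaped
Step 4: p0:escaped | p1:(0,2)->(0,3) | p2:escaped
Step 5: p0:escaped | p1:(0,3)->(0,4)->EXIT | p2:escaped
Exit steps: [3, 5, 1]
First to escape: p2 at step 1

Answer: 2 1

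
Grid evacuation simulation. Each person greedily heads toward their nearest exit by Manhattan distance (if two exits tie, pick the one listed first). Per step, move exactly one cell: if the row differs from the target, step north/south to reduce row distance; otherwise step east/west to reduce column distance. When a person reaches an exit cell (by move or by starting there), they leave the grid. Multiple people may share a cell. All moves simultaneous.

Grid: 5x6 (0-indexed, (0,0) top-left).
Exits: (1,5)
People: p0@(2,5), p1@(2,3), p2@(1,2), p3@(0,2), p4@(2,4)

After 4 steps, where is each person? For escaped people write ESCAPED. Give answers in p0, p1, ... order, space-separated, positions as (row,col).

Step 1: p0:(2,5)->(1,5)->EXIT | p1:(2,3)->(1,3) | p2:(1,2)->(1,3) | p3:(0,2)->(1,2) | p4:(2,4)->(1,4)
Step 2: p0:escaped | p1:(1,3)->(1,4) | p2:(1,3)->(1,4) | p3:(1,2)->(1,3) | p4:(1,4)->(1,5)->EXIT
Step 3: p0:escaped | p1:(1,4)->(1,5)->EXIT | p2:(1,4)->(1,5)->EXIT | p3:(1,3)->(1,4) | p4:escaped
Step 4: p0:escaped | p1:escaped | p2:escaped | p3:(1,4)->(1,5)->EXIT | p4:escaped

ESCAPED ESCAPED ESCAPED ESCAPED ESCAPED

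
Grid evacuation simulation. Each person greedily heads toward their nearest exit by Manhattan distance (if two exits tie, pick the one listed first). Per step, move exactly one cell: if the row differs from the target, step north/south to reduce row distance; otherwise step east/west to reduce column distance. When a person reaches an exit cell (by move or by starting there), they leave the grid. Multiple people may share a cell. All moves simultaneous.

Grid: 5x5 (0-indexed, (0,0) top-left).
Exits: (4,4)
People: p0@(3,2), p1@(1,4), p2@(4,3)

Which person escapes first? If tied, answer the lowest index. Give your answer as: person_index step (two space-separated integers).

Step 1: p0:(3,2)->(4,2) | p1:(1,4)->(2,4) | p2:(4,3)->(4,4)->EXIT
Step 2: p0:(4,2)->(4,3) | p1:(2,4)->(3,4) | p2:escaped
Step 3: p0:(4,3)->(4,4)->EXIT | p1:(3,4)->(4,4)->EXIT | p2:escaped
Exit steps: [3, 3, 1]
First to escape: p2 at step 1

Answer: 2 1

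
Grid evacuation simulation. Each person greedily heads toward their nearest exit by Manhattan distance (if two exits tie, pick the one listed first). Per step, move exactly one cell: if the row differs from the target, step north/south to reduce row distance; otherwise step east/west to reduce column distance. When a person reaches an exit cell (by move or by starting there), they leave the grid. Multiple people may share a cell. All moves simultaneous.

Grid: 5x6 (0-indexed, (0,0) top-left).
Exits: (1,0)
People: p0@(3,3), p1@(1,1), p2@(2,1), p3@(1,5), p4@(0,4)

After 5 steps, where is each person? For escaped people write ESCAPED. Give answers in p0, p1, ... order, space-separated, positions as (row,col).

Step 1: p0:(3,3)->(2,3) | p1:(1,1)->(1,0)->EXIT | p2:(2,1)->(1,1) | p3:(1,5)->(1,4) | p4:(0,4)->(1,4)
Step 2: p0:(2,3)->(1,3) | p1:escaped | p2:(1,1)->(1,0)->EXIT | p3:(1,4)->(1,3) | p4:(1,4)->(1,3)
Step 3: p0:(1,3)->(1,2) | p1:escaped | p2:escaped | p3:(1,3)->(1,2) | p4:(1,3)->(1,2)
Step 4: p0:(1,2)->(1,1) | p1:escaped | p2:escaped | p3:(1,2)->(1,1) | p4:(1,2)->(1,1)
Step 5: p0:(1,1)->(1,0)->EXIT | p1:escaped | p2:escaped | p3:(1,1)->(1,0)->EXIT | p4:(1,1)->(1,0)->EXIT

ESCAPED ESCAPED ESCAPED ESCAPED ESCAPED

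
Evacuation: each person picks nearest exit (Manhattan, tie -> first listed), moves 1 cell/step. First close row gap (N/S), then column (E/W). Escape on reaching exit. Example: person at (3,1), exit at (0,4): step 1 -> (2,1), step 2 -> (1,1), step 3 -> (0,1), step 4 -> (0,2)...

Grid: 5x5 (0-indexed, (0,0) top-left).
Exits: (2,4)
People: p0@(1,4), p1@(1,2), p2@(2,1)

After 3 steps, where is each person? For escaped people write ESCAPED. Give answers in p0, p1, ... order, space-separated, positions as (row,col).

Step 1: p0:(1,4)->(2,4)->EXIT | p1:(1,2)->(2,2) | p2:(2,1)->(2,2)
Step 2: p0:escaped | p1:(2,2)->(2,3) | p2:(2,2)->(2,3)
Step 3: p0:escaped | p1:(2,3)->(2,4)->EXIT | p2:(2,3)->(2,4)->EXIT

ESCAPED ESCAPED ESCAPED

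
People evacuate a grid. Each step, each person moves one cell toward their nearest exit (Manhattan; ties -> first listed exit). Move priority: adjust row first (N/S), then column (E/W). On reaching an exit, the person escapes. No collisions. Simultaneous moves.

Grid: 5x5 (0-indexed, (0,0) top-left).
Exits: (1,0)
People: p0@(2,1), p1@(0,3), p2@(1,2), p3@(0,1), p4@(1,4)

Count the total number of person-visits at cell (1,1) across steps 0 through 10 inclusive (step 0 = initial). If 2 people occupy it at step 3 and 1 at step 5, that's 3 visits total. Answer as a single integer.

Step 0: p0@(2,1) p1@(0,3) p2@(1,2) p3@(0,1) p4@(1,4) -> at (1,1): 0 [-], cum=0
Step 1: p0@(1,1) p1@(1,3) p2@(1,1) p3@(1,1) p4@(1,3) -> at (1,1): 3 [p0,p2,p3], cum=3
Step 2: p0@ESC p1@(1,2) p2@ESC p3@ESC p4@(1,2) -> at (1,1): 0 [-], cum=3
Step 3: p0@ESC p1@(1,1) p2@ESC p3@ESC p4@(1,1) -> at (1,1): 2 [p1,p4], cum=5
Step 4: p0@ESC p1@ESC p2@ESC p3@ESC p4@ESC -> at (1,1): 0 [-], cum=5
Total visits = 5

Answer: 5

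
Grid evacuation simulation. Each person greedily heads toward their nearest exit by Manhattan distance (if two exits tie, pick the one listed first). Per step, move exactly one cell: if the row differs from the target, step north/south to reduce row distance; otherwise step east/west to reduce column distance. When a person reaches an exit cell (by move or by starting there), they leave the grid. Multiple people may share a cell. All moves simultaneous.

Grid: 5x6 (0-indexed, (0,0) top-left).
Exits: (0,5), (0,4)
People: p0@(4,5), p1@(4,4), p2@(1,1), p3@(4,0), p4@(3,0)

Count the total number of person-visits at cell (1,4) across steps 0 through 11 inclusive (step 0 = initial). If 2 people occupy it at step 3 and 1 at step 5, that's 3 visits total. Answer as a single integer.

Step 0: p0@(4,5) p1@(4,4) p2@(1,1) p3@(4,0) p4@(3,0) -> at (1,4): 0 [-], cum=0
Step 1: p0@(3,5) p1@(3,4) p2@(0,1) p3@(3,0) p4@(2,0) -> at (1,4): 0 [-], cum=0
Step 2: p0@(2,5) p1@(2,4) p2@(0,2) p3@(2,0) p4@(1,0) -> at (1,4): 0 [-], cum=0
Step 3: p0@(1,5) p1@(1,4) p2@(0,3) p3@(1,0) p4@(0,0) -> at (1,4): 1 [p1], cum=1
Step 4: p0@ESC p1@ESC p2@ESC p3@(0,0) p4@(0,1) -> at (1,4): 0 [-], cum=1
Step 5: p0@ESC p1@ESC p2@ESC p3@(0,1) p4@(0,2) -> at (1,4): 0 [-], cum=1
Step 6: p0@ESC p1@ESC p2@ESC p3@(0,2) p4@(0,3) -> at (1,4): 0 [-], cum=1
Step 7: p0@ESC p1@ESC p2@ESC p3@(0,3) p4@ESC -> at (1,4): 0 [-], cum=1
Step 8: p0@ESC p1@ESC p2@ESC p3@ESC p4@ESC -> at (1,4): 0 [-], cum=1
Total visits = 1

Answer: 1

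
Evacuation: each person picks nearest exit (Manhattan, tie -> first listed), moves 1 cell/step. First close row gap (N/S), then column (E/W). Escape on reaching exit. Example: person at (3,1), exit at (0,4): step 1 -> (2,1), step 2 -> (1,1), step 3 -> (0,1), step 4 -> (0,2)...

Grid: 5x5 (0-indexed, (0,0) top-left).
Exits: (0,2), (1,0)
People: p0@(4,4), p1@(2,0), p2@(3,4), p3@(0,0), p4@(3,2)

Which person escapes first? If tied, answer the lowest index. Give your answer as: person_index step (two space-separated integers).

Step 1: p0:(4,4)->(3,4) | p1:(2,0)->(1,0)->EXIT | p2:(3,4)->(2,4) | p3:(0,0)->(1,0)->EXIT | p4:(3,2)->(2,2)
Step 2: p0:(3,4)->(2,4) | p1:escaped | p2:(2,4)->(1,4) | p3:escaped | p4:(2,2)->(1,2)
Step 3: p0:(2,4)->(1,4) | p1:escaped | p2:(1,4)->(0,4) | p3:escaped | p4:(1,2)->(0,2)->EXIT
Step 4: p0:(1,4)->(0,4) | p1:escaped | p2:(0,4)->(0,3) | p3:escaped | p4:escaped
Step 5: p0:(0,4)->(0,3) | p1:escaped | p2:(0,3)->(0,2)->EXIT | p3:escaped | p4:escaped
Step 6: p0:(0,3)->(0,2)->EXIT | p1:escaped | p2:escaped | p3:escaped | p4:escaped
Exit steps: [6, 1, 5, 1, 3]
First to escape: p1 at step 1

Answer: 1 1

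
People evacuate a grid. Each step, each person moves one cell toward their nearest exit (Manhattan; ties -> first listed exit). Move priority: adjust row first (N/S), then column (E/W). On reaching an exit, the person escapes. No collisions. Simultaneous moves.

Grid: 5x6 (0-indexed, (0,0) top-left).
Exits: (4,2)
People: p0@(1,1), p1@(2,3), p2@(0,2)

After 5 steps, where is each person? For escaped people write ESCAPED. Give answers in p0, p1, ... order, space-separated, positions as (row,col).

Step 1: p0:(1,1)->(2,1) | p1:(2,3)->(3,3) | p2:(0,2)->(1,2)
Step 2: p0:(2,1)->(3,1) | p1:(3,3)->(4,3) | p2:(1,2)->(2,2)
Step 3: p0:(3,1)->(4,1) | p1:(4,3)->(4,2)->EXIT | p2:(2,2)->(3,2)
Step 4: p0:(4,1)->(4,2)->EXIT | p1:escaped | p2:(3,2)->(4,2)->EXIT

ESCAPED ESCAPED ESCAPED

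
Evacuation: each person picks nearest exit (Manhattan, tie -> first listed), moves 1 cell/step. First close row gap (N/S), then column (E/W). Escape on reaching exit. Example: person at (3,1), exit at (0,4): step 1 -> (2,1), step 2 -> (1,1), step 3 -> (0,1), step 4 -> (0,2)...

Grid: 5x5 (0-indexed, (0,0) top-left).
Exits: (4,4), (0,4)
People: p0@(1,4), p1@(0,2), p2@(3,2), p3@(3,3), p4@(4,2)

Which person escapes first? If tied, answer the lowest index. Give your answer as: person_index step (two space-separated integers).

Answer: 0 1

Derivation:
Step 1: p0:(1,4)->(0,4)->EXIT | p1:(0,2)->(0,3) | p2:(3,2)->(4,2) | p3:(3,3)->(4,3) | p4:(4,2)->(4,3)
Step 2: p0:escaped | p1:(0,3)->(0,4)->EXIT | p2:(4,2)->(4,3) | p3:(4,3)->(4,4)->EXIT | p4:(4,3)->(4,4)->EXIT
Step 3: p0:escaped | p1:escaped | p2:(4,3)->(4,4)->EXIT | p3:escaped | p4:escaped
Exit steps: [1, 2, 3, 2, 2]
First to escape: p0 at step 1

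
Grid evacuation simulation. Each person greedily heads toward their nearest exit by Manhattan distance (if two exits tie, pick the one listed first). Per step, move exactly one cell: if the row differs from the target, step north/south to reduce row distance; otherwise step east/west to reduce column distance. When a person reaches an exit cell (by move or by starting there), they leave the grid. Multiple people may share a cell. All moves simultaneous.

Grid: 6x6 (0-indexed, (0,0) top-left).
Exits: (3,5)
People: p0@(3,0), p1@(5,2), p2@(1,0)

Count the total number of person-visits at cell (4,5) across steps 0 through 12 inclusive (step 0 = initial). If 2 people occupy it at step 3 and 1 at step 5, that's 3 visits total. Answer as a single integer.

Step 0: p0@(3,0) p1@(5,2) p2@(1,0) -> at (4,5): 0 [-], cum=0
Step 1: p0@(3,1) p1@(4,2) p2@(2,0) -> at (4,5): 0 [-], cum=0
Step 2: p0@(3,2) p1@(3,2) p2@(3,0) -> at (4,5): 0 [-], cum=0
Step 3: p0@(3,3) p1@(3,3) p2@(3,1) -> at (4,5): 0 [-], cum=0
Step 4: p0@(3,4) p1@(3,4) p2@(3,2) -> at (4,5): 0 [-], cum=0
Step 5: p0@ESC p1@ESC p2@(3,3) -> at (4,5): 0 [-], cum=0
Step 6: p0@ESC p1@ESC p2@(3,4) -> at (4,5): 0 [-], cum=0
Step 7: p0@ESC p1@ESC p2@ESC -> at (4,5): 0 [-], cum=0
Total visits = 0

Answer: 0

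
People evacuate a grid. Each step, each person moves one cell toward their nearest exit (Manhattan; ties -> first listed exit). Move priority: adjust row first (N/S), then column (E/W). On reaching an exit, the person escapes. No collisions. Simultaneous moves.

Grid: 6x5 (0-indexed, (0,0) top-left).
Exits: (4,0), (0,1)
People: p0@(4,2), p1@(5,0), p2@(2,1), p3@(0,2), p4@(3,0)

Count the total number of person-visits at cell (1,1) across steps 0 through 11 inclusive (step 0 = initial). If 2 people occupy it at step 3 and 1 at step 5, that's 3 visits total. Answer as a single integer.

Step 0: p0@(4,2) p1@(5,0) p2@(2,1) p3@(0,2) p4@(3,0) -> at (1,1): 0 [-], cum=0
Step 1: p0@(4,1) p1@ESC p2@(1,1) p3@ESC p4@ESC -> at (1,1): 1 [p2], cum=1
Step 2: p0@ESC p1@ESC p2@ESC p3@ESC p4@ESC -> at (1,1): 0 [-], cum=1
Total visits = 1

Answer: 1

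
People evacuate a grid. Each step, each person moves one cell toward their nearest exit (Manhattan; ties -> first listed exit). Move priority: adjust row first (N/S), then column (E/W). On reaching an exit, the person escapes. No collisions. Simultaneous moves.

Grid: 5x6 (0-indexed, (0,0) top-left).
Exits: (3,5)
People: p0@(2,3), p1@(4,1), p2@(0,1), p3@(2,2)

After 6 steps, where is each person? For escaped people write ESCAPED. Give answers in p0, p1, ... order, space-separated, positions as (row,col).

Step 1: p0:(2,3)->(3,3) | p1:(4,1)->(3,1) | p2:(0,1)->(1,1) | p3:(2,2)->(3,2)
Step 2: p0:(3,3)->(3,4) | p1:(3,1)->(3,2) | p2:(1,1)->(2,1) | p3:(3,2)->(3,3)
Step 3: p0:(3,4)->(3,5)->EXIT | p1:(3,2)->(3,3) | p2:(2,1)->(3,1) | p3:(3,3)->(3,4)
Step 4: p0:escaped | p1:(3,3)->(3,4) | p2:(3,1)->(3,2) | p3:(3,4)->(3,5)->EXIT
Step 5: p0:escaped | p1:(3,4)->(3,5)->EXIT | p2:(3,2)->(3,3) | p3:escaped
Step 6: p0:escaped | p1:escaped | p2:(3,3)->(3,4) | p3:escaped

ESCAPED ESCAPED (3,4) ESCAPED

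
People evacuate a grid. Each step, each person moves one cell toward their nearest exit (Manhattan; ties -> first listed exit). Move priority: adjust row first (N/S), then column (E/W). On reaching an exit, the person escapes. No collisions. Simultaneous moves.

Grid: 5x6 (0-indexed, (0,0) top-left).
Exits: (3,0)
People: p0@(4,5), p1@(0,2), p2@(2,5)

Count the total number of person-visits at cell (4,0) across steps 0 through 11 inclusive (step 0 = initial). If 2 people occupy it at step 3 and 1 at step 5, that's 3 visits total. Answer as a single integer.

Answer: 0

Derivation:
Step 0: p0@(4,5) p1@(0,2) p2@(2,5) -> at (4,0): 0 [-], cum=0
Step 1: p0@(3,5) p1@(1,2) p2@(3,5) -> at (4,0): 0 [-], cum=0
Step 2: p0@(3,4) p1@(2,2) p2@(3,4) -> at (4,0): 0 [-], cum=0
Step 3: p0@(3,3) p1@(3,2) p2@(3,3) -> at (4,0): 0 [-], cum=0
Step 4: p0@(3,2) p1@(3,1) p2@(3,2) -> at (4,0): 0 [-], cum=0
Step 5: p0@(3,1) p1@ESC p2@(3,1) -> at (4,0): 0 [-], cum=0
Step 6: p0@ESC p1@ESC p2@ESC -> at (4,0): 0 [-], cum=0
Total visits = 0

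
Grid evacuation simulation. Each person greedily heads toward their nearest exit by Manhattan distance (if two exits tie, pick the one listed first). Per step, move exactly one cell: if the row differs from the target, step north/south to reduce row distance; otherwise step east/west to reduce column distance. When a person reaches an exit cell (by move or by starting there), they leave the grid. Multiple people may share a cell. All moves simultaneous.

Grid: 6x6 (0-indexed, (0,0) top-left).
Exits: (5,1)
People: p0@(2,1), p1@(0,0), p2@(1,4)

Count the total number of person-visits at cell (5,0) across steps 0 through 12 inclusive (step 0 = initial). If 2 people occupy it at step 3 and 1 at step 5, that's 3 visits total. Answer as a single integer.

Answer: 1

Derivation:
Step 0: p0@(2,1) p1@(0,0) p2@(1,4) -> at (5,0): 0 [-], cum=0
Step 1: p0@(3,1) p1@(1,0) p2@(2,4) -> at (5,0): 0 [-], cum=0
Step 2: p0@(4,1) p1@(2,0) p2@(3,4) -> at (5,0): 0 [-], cum=0
Step 3: p0@ESC p1@(3,0) p2@(4,4) -> at (5,0): 0 [-], cum=0
Step 4: p0@ESC p1@(4,0) p2@(5,4) -> at (5,0): 0 [-], cum=0
Step 5: p0@ESC p1@(5,0) p2@(5,3) -> at (5,0): 1 [p1], cum=1
Step 6: p0@ESC p1@ESC p2@(5,2) -> at (5,0): 0 [-], cum=1
Step 7: p0@ESC p1@ESC p2@ESC -> at (5,0): 0 [-], cum=1
Total visits = 1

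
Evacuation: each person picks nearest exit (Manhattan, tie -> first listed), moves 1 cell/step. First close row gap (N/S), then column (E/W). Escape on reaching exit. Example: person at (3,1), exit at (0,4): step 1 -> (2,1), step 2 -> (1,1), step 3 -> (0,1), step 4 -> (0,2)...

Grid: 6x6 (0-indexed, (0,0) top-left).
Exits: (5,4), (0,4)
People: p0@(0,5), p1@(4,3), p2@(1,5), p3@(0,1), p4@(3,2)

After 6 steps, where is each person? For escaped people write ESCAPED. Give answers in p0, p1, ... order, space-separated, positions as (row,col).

Step 1: p0:(0,5)->(0,4)->EXIT | p1:(4,3)->(5,3) | p2:(1,5)->(0,5) | p3:(0,1)->(0,2) | p4:(3,2)->(4,2)
Step 2: p0:escaped | p1:(5,3)->(5,4)->EXIT | p2:(0,5)->(0,4)->EXIT | p3:(0,2)->(0,3) | p4:(4,2)->(5,2)
Step 3: p0:escaped | p1:escaped | p2:escaped | p3:(0,3)->(0,4)->EXIT | p4:(5,2)->(5,3)
Step 4: p0:escaped | p1:escaped | p2:escaped | p3:escaped | p4:(5,3)->(5,4)->EXIT

ESCAPED ESCAPED ESCAPED ESCAPED ESCAPED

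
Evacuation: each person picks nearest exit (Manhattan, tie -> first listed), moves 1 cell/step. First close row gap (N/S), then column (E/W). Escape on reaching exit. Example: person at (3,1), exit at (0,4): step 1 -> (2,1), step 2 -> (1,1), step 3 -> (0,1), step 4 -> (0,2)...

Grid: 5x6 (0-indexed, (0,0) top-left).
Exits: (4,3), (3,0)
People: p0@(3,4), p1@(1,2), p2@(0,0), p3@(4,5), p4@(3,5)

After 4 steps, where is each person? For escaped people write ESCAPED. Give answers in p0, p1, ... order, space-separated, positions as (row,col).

Step 1: p0:(3,4)->(4,4) | p1:(1,2)->(2,2) | p2:(0,0)->(1,0) | p3:(4,5)->(4,4) | p4:(3,5)->(4,5)
Step 2: p0:(4,4)->(4,3)->EXIT | p1:(2,2)->(3,2) | p2:(1,0)->(2,0) | p3:(4,4)->(4,3)->EXIT | p4:(4,5)->(4,4)
Step 3: p0:escaped | p1:(3,2)->(4,2) | p2:(2,0)->(3,0)->EXIT | p3:escaped | p4:(4,4)->(4,3)->EXIT
Step 4: p0:escaped | p1:(4,2)->(4,3)->EXIT | p2:escaped | p3:escaped | p4:escaped

ESCAPED ESCAPED ESCAPED ESCAPED ESCAPED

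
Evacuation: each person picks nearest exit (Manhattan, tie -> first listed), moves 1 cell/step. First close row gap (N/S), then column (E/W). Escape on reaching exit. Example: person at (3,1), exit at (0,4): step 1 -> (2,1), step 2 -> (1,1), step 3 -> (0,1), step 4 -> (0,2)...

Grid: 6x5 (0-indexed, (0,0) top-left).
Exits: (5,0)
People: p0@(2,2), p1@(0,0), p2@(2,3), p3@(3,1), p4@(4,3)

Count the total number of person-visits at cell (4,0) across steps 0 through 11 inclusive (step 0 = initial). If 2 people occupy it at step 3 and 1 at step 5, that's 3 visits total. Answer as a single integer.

Answer: 1

Derivation:
Step 0: p0@(2,2) p1@(0,0) p2@(2,3) p3@(3,1) p4@(4,3) -> at (4,0): 0 [-], cum=0
Step 1: p0@(3,2) p1@(1,0) p2@(3,3) p3@(4,1) p4@(5,3) -> at (4,0): 0 [-], cum=0
Step 2: p0@(4,2) p1@(2,0) p2@(4,3) p3@(5,1) p4@(5,2) -> at (4,0): 0 [-], cum=0
Step 3: p0@(5,2) p1@(3,0) p2@(5,3) p3@ESC p4@(5,1) -> at (4,0): 0 [-], cum=0
Step 4: p0@(5,1) p1@(4,0) p2@(5,2) p3@ESC p4@ESC -> at (4,0): 1 [p1], cum=1
Step 5: p0@ESC p1@ESC p2@(5,1) p3@ESC p4@ESC -> at (4,0): 0 [-], cum=1
Step 6: p0@ESC p1@ESC p2@ESC p3@ESC p4@ESC -> at (4,0): 0 [-], cum=1
Total visits = 1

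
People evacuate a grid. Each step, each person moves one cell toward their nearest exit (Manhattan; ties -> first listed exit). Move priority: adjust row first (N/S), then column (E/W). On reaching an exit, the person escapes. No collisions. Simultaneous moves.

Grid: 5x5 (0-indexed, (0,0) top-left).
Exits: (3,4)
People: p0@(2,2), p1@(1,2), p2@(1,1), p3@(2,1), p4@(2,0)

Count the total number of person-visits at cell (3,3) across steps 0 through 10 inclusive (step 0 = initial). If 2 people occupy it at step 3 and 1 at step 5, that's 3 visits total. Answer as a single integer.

Answer: 5

Derivation:
Step 0: p0@(2,2) p1@(1,2) p2@(1,1) p3@(2,1) p4@(2,0) -> at (3,3): 0 [-], cum=0
Step 1: p0@(3,2) p1@(2,2) p2@(2,1) p3@(3,1) p4@(3,0) -> at (3,3): 0 [-], cum=0
Step 2: p0@(3,3) p1@(3,2) p2@(3,1) p3@(3,2) p4@(3,1) -> at (3,3): 1 [p0], cum=1
Step 3: p0@ESC p1@(3,3) p2@(3,2) p3@(3,3) p4@(3,2) -> at (3,3): 2 [p1,p3], cum=3
Step 4: p0@ESC p1@ESC p2@(3,3) p3@ESC p4@(3,3) -> at (3,3): 2 [p2,p4], cum=5
Step 5: p0@ESC p1@ESC p2@ESC p3@ESC p4@ESC -> at (3,3): 0 [-], cum=5
Total visits = 5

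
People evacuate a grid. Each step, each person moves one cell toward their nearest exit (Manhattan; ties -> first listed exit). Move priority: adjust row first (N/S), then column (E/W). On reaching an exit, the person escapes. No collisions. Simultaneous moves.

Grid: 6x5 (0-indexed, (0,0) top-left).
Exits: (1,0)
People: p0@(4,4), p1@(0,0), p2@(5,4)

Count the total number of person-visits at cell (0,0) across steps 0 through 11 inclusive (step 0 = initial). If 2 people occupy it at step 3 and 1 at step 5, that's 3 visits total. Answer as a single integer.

Step 0: p0@(4,4) p1@(0,0) p2@(5,4) -> at (0,0): 1 [p1], cum=1
Step 1: p0@(3,4) p1@ESC p2@(4,4) -> at (0,0): 0 [-], cum=1
Step 2: p0@(2,4) p1@ESC p2@(3,4) -> at (0,0): 0 [-], cum=1
Step 3: p0@(1,4) p1@ESC p2@(2,4) -> at (0,0): 0 [-], cum=1
Step 4: p0@(1,3) p1@ESC p2@(1,4) -> at (0,0): 0 [-], cum=1
Step 5: p0@(1,2) p1@ESC p2@(1,3) -> at (0,0): 0 [-], cum=1
Step 6: p0@(1,1) p1@ESC p2@(1,2) -> at (0,0): 0 [-], cum=1
Step 7: p0@ESC p1@ESC p2@(1,1) -> at (0,0): 0 [-], cum=1
Step 8: p0@ESC p1@ESC p2@ESC -> at (0,0): 0 [-], cum=1
Total visits = 1

Answer: 1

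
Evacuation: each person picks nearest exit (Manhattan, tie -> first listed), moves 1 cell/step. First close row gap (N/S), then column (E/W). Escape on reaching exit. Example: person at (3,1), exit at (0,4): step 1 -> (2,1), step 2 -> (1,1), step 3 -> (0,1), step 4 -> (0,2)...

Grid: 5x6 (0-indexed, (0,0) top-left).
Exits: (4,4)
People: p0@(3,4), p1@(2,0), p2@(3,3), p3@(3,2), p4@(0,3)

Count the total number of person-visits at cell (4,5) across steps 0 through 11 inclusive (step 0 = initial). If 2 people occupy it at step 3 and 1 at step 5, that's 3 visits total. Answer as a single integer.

Answer: 0

Derivation:
Step 0: p0@(3,4) p1@(2,0) p2@(3,3) p3@(3,2) p4@(0,3) -> at (4,5): 0 [-], cum=0
Step 1: p0@ESC p1@(3,0) p2@(4,3) p3@(4,2) p4@(1,3) -> at (4,5): 0 [-], cum=0
Step 2: p0@ESC p1@(4,0) p2@ESC p3@(4,3) p4@(2,3) -> at (4,5): 0 [-], cum=0
Step 3: p0@ESC p1@(4,1) p2@ESC p3@ESC p4@(3,3) -> at (4,5): 0 [-], cum=0
Step 4: p0@ESC p1@(4,2) p2@ESC p3@ESC p4@(4,3) -> at (4,5): 0 [-], cum=0
Step 5: p0@ESC p1@(4,3) p2@ESC p3@ESC p4@ESC -> at (4,5): 0 [-], cum=0
Step 6: p0@ESC p1@ESC p2@ESC p3@ESC p4@ESC -> at (4,5): 0 [-], cum=0
Total visits = 0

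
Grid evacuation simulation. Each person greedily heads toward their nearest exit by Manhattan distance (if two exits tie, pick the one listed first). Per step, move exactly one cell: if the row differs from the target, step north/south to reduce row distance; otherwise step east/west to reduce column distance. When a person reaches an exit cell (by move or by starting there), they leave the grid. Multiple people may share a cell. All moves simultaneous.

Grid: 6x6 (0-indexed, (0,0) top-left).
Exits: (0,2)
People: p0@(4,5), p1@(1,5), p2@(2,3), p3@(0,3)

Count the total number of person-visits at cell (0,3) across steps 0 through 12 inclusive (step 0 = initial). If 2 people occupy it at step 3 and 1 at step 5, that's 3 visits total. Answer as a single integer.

Step 0: p0@(4,5) p1@(1,5) p2@(2,3) p3@(0,3) -> at (0,3): 1 [p3], cum=1
Step 1: p0@(3,5) p1@(0,5) p2@(1,3) p3@ESC -> at (0,3): 0 [-], cum=1
Step 2: p0@(2,5) p1@(0,4) p2@(0,3) p3@ESC -> at (0,3): 1 [p2], cum=2
Step 3: p0@(1,5) p1@(0,3) p2@ESC p3@ESC -> at (0,3): 1 [p1], cum=3
Step 4: p0@(0,5) p1@ESC p2@ESC p3@ESC -> at (0,3): 0 [-], cum=3
Step 5: p0@(0,4) p1@ESC p2@ESC p3@ESC -> at (0,3): 0 [-], cum=3
Step 6: p0@(0,3) p1@ESC p2@ESC p3@ESC -> at (0,3): 1 [p0], cum=4
Step 7: p0@ESC p1@ESC p2@ESC p3@ESC -> at (0,3): 0 [-], cum=4
Total visits = 4

Answer: 4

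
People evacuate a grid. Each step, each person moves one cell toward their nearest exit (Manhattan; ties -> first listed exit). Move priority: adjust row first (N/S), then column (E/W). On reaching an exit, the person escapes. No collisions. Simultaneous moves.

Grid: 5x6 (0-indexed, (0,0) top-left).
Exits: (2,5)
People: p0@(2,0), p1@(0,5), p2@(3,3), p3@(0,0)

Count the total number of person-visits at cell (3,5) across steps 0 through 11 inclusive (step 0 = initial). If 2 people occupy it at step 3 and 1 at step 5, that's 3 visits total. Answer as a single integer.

Answer: 0

Derivation:
Step 0: p0@(2,0) p1@(0,5) p2@(3,3) p3@(0,0) -> at (3,5): 0 [-], cum=0
Step 1: p0@(2,1) p1@(1,5) p2@(2,3) p3@(1,0) -> at (3,5): 0 [-], cum=0
Step 2: p0@(2,2) p1@ESC p2@(2,4) p3@(2,0) -> at (3,5): 0 [-], cum=0
Step 3: p0@(2,3) p1@ESC p2@ESC p3@(2,1) -> at (3,5): 0 [-], cum=0
Step 4: p0@(2,4) p1@ESC p2@ESC p3@(2,2) -> at (3,5): 0 [-], cum=0
Step 5: p0@ESC p1@ESC p2@ESC p3@(2,3) -> at (3,5): 0 [-], cum=0
Step 6: p0@ESC p1@ESC p2@ESC p3@(2,4) -> at (3,5): 0 [-], cum=0
Step 7: p0@ESC p1@ESC p2@ESC p3@ESC -> at (3,5): 0 [-], cum=0
Total visits = 0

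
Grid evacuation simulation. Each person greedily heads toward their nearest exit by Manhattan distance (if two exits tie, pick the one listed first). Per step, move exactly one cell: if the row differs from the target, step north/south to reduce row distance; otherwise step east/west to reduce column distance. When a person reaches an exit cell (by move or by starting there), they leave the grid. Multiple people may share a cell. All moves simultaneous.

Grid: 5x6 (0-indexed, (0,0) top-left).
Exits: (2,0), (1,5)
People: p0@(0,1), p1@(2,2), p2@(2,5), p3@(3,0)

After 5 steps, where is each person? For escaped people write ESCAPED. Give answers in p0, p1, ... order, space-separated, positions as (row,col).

Step 1: p0:(0,1)->(1,1) | p1:(2,2)->(2,1) | p2:(2,5)->(1,5)->EXIT | p3:(3,0)->(2,0)->EXIT
Step 2: p0:(1,1)->(2,1) | p1:(2,1)->(2,0)->EXIT | p2:escaped | p3:escaped
Step 3: p0:(2,1)->(2,0)->EXIT | p1:escaped | p2:escaped | p3:escaped

ESCAPED ESCAPED ESCAPED ESCAPED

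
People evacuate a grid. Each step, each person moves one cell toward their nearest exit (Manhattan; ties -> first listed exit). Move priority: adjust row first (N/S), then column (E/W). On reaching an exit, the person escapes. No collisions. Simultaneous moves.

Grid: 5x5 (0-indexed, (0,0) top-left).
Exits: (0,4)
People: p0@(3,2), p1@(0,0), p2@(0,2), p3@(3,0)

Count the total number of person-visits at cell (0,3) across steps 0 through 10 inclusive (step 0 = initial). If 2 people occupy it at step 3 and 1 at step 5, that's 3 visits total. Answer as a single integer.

Step 0: p0@(3,2) p1@(0,0) p2@(0,2) p3@(3,0) -> at (0,3): 0 [-], cum=0
Step 1: p0@(2,2) p1@(0,1) p2@(0,3) p3@(2,0) -> at (0,3): 1 [p2], cum=1
Step 2: p0@(1,2) p1@(0,2) p2@ESC p3@(1,0) -> at (0,3): 0 [-], cum=1
Step 3: p0@(0,2) p1@(0,3) p2@ESC p3@(0,0) -> at (0,3): 1 [p1], cum=2
Step 4: p0@(0,3) p1@ESC p2@ESC p3@(0,1) -> at (0,3): 1 [p0], cum=3
Step 5: p0@ESC p1@ESC p2@ESC p3@(0,2) -> at (0,3): 0 [-], cum=3
Step 6: p0@ESC p1@ESC p2@ESC p3@(0,3) -> at (0,3): 1 [p3], cum=4
Step 7: p0@ESC p1@ESC p2@ESC p3@ESC -> at (0,3): 0 [-], cum=4
Total visits = 4

Answer: 4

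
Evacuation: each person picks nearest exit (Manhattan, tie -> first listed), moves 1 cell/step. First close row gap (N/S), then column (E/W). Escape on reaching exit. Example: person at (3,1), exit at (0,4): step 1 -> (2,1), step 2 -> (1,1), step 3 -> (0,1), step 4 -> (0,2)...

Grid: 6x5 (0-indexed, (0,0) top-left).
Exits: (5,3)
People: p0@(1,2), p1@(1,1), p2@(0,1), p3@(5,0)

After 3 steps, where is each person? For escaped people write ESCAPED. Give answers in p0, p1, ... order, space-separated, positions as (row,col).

Step 1: p0:(1,2)->(2,2) | p1:(1,1)->(2,1) | p2:(0,1)->(1,1) | p3:(5,0)->(5,1)
Step 2: p0:(2,2)->(3,2) | p1:(2,1)->(3,1) | p2:(1,1)->(2,1) | p3:(5,1)->(5,2)
Step 3: p0:(3,2)->(4,2) | p1:(3,1)->(4,1) | p2:(2,1)->(3,1) | p3:(5,2)->(5,3)->EXIT

(4,2) (4,1) (3,1) ESCAPED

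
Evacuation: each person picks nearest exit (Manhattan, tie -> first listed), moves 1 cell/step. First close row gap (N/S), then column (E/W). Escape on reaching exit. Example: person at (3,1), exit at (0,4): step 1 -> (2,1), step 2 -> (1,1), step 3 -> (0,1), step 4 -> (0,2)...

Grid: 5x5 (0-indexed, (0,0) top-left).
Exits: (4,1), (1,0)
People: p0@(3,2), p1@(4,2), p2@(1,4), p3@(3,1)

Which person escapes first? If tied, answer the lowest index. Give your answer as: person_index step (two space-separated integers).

Step 1: p0:(3,2)->(4,2) | p1:(4,2)->(4,1)->EXIT | p2:(1,4)->(1,3) | p3:(3,1)->(4,1)->EXIT
Step 2: p0:(4,2)->(4,1)->EXIT | p1:escaped | p2:(1,3)->(1,2) | p3:escaped
Step 3: p0:escaped | p1:escaped | p2:(1,2)->(1,1) | p3:escaped
Step 4: p0:escaped | p1:escaped | p2:(1,1)->(1,0)->EXIT | p3:escaped
Exit steps: [2, 1, 4, 1]
First to escape: p1 at step 1

Answer: 1 1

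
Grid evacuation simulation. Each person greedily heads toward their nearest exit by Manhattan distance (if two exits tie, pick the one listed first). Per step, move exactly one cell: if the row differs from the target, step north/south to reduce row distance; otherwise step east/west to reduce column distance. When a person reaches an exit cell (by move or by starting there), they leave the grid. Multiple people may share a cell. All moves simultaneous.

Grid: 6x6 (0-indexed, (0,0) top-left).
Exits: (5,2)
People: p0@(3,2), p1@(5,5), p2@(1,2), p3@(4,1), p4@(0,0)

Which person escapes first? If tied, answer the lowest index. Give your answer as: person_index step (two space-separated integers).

Step 1: p0:(3,2)->(4,2) | p1:(5,5)->(5,4) | p2:(1,2)->(2,2) | p3:(4,1)->(5,1) | p4:(0,0)->(1,0)
Step 2: p0:(4,2)->(5,2)->EXIT | p1:(5,4)->(5,3) | p2:(2,2)->(3,2) | p3:(5,1)->(5,2)->EXIT | p4:(1,0)->(2,0)
Step 3: p0:escaped | p1:(5,3)->(5,2)->EXIT | p2:(3,2)->(4,2) | p3:escaped | p4:(2,0)->(3,0)
Step 4: p0:escaped | p1:escaped | p2:(4,2)->(5,2)->EXIT | p3:escaped | p4:(3,0)->(4,0)
Step 5: p0:escaped | p1:escaped | p2:escaped | p3:escaped | p4:(4,0)->(5,0)
Step 6: p0:escaped | p1:escaped | p2:escaped | p3:escaped | p4:(5,0)->(5,1)
Step 7: p0:escaped | p1:escaped | p2:escaped | p3:escaped | p4:(5,1)->(5,2)->EXIT
Exit steps: [2, 3, 4, 2, 7]
First to escape: p0 at step 2

Answer: 0 2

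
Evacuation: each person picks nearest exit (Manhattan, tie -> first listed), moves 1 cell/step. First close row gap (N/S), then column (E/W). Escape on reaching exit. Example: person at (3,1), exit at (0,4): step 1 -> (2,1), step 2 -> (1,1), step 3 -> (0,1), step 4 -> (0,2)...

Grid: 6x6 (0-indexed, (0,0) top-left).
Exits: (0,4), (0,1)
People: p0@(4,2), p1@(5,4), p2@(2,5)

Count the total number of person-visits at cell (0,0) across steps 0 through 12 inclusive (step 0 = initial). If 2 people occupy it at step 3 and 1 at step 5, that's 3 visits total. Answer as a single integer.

Step 0: p0@(4,2) p1@(5,4) p2@(2,5) -> at (0,0): 0 [-], cum=0
Step 1: p0@(3,2) p1@(4,4) p2@(1,5) -> at (0,0): 0 [-], cum=0
Step 2: p0@(2,2) p1@(3,4) p2@(0,5) -> at (0,0): 0 [-], cum=0
Step 3: p0@(1,2) p1@(2,4) p2@ESC -> at (0,0): 0 [-], cum=0
Step 4: p0@(0,2) p1@(1,4) p2@ESC -> at (0,0): 0 [-], cum=0
Step 5: p0@ESC p1@ESC p2@ESC -> at (0,0): 0 [-], cum=0
Total visits = 0

Answer: 0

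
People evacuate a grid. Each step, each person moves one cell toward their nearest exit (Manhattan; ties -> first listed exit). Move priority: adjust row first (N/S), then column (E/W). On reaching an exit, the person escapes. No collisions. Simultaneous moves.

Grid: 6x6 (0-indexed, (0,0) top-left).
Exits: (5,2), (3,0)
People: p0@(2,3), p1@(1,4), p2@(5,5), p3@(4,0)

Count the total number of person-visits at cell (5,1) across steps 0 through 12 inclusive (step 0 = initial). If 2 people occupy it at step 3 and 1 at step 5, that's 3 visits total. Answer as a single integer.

Step 0: p0@(2,3) p1@(1,4) p2@(5,5) p3@(4,0) -> at (5,1): 0 [-], cum=0
Step 1: p0@(3,3) p1@(2,4) p2@(5,4) p3@ESC -> at (5,1): 0 [-], cum=0
Step 2: p0@(4,3) p1@(3,4) p2@(5,3) p3@ESC -> at (5,1): 0 [-], cum=0
Step 3: p0@(5,3) p1@(4,4) p2@ESC p3@ESC -> at (5,1): 0 [-], cum=0
Step 4: p0@ESC p1@(5,4) p2@ESC p3@ESC -> at (5,1): 0 [-], cum=0
Step 5: p0@ESC p1@(5,3) p2@ESC p3@ESC -> at (5,1): 0 [-], cum=0
Step 6: p0@ESC p1@ESC p2@ESC p3@ESC -> at (5,1): 0 [-], cum=0
Total visits = 0

Answer: 0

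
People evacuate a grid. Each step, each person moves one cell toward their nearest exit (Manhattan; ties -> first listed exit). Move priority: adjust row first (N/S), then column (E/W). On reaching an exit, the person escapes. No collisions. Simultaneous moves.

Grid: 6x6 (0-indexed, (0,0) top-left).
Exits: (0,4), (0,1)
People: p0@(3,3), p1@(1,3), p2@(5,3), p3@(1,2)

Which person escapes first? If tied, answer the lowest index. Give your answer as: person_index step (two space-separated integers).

Step 1: p0:(3,3)->(2,3) | p1:(1,3)->(0,3) | p2:(5,3)->(4,3) | p3:(1,2)->(0,2)
Step 2: p0:(2,3)->(1,3) | p1:(0,3)->(0,4)->EXIT | p2:(4,3)->(3,3) | p3:(0,2)->(0,1)->EXIT
Step 3: p0:(1,3)->(0,3) | p1:escaped | p2:(3,3)->(2,3) | p3:escaped
Step 4: p0:(0,3)->(0,4)->EXIT | p1:escaped | p2:(2,3)->(1,3) | p3:escaped
Step 5: p0:escaped | p1:escaped | p2:(1,3)->(0,3) | p3:escaped
Step 6: p0:escaped | p1:escaped | p2:(0,3)->(0,4)->EXIT | p3:escaped
Exit steps: [4, 2, 6, 2]
First to escape: p1 at step 2

Answer: 1 2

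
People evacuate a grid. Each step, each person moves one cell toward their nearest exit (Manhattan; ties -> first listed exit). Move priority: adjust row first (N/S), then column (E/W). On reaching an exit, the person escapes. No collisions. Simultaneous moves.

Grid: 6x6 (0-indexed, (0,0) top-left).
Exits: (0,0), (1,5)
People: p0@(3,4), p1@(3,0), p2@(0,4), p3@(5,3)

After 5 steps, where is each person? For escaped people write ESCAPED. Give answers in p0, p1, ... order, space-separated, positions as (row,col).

Step 1: p0:(3,4)->(2,4) | p1:(3,0)->(2,0) | p2:(0,4)->(1,4) | p3:(5,3)->(4,3)
Step 2: p0:(2,4)->(1,4) | p1:(2,0)->(1,0) | p2:(1,4)->(1,5)->EXIT | p3:(4,3)->(3,3)
Step 3: p0:(1,4)->(1,5)->EXIT | p1:(1,0)->(0,0)->EXIT | p2:escaped | p3:(3,3)->(2,3)
Step 4: p0:escaped | p1:escaped | p2:escaped | p3:(2,3)->(1,3)
Step 5: p0:escaped | p1:escaped | p2:escaped | p3:(1,3)->(1,4)

ESCAPED ESCAPED ESCAPED (1,4)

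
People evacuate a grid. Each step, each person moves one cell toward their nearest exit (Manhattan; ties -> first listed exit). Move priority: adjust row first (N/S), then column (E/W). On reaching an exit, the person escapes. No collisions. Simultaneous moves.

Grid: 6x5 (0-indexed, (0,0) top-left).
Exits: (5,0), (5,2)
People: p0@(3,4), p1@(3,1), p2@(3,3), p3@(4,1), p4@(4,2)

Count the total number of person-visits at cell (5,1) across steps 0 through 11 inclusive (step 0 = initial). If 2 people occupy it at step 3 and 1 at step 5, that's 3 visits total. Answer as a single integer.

Step 0: p0@(3,4) p1@(3,1) p2@(3,3) p3@(4,1) p4@(4,2) -> at (5,1): 0 [-], cum=0
Step 1: p0@(4,4) p1@(4,1) p2@(4,3) p3@(5,1) p4@ESC -> at (5,1): 1 [p3], cum=1
Step 2: p0@(5,4) p1@(5,1) p2@(5,3) p3@ESC p4@ESC -> at (5,1): 1 [p1], cum=2
Step 3: p0@(5,3) p1@ESC p2@ESC p3@ESC p4@ESC -> at (5,1): 0 [-], cum=2
Step 4: p0@ESC p1@ESC p2@ESC p3@ESC p4@ESC -> at (5,1): 0 [-], cum=2
Total visits = 2

Answer: 2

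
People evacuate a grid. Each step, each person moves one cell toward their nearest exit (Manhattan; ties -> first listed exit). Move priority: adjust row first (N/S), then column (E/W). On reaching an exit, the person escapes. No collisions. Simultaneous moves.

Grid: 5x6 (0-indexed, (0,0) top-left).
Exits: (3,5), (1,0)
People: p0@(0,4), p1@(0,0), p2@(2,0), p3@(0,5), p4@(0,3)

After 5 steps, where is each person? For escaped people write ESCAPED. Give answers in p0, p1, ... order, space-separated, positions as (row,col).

Step 1: p0:(0,4)->(1,4) | p1:(0,0)->(1,0)->EXIT | p2:(2,0)->(1,0)->EXIT | p3:(0,5)->(1,5) | p4:(0,3)->(1,3)
Step 2: p0:(1,4)->(2,4) | p1:escaped | p2:escaped | p3:(1,5)->(2,5) | p4:(1,3)->(1,2)
Step 3: p0:(2,4)->(3,4) | p1:escaped | p2:escaped | p3:(2,5)->(3,5)->EXIT | p4:(1,2)->(1,1)
Step 4: p0:(3,4)->(3,5)->EXIT | p1:escaped | p2:escaped | p3:escaped | p4:(1,1)->(1,0)->EXIT

ESCAPED ESCAPED ESCAPED ESCAPED ESCAPED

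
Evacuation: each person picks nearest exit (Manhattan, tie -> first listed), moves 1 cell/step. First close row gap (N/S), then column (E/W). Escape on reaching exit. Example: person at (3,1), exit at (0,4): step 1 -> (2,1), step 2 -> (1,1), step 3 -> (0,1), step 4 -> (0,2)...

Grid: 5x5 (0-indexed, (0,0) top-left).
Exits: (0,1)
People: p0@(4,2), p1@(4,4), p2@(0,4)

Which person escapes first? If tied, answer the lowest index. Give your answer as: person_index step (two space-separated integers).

Step 1: p0:(4,2)->(3,2) | p1:(4,4)->(3,4) | p2:(0,4)->(0,3)
Step 2: p0:(3,2)->(2,2) | p1:(3,4)->(2,4) | p2:(0,3)->(0,2)
Step 3: p0:(2,2)->(1,2) | p1:(2,4)->(1,4) | p2:(0,2)->(0,1)->EXIT
Step 4: p0:(1,2)->(0,2) | p1:(1,4)->(0,4) | p2:escaped
Step 5: p0:(0,2)->(0,1)->EXIT | p1:(0,4)->(0,3) | p2:escaped
Step 6: p0:escaped | p1:(0,3)->(0,2) | p2:escaped
Step 7: p0:escaped | p1:(0,2)->(0,1)->EXIT | p2:escaped
Exit steps: [5, 7, 3]
First to escape: p2 at step 3

Answer: 2 3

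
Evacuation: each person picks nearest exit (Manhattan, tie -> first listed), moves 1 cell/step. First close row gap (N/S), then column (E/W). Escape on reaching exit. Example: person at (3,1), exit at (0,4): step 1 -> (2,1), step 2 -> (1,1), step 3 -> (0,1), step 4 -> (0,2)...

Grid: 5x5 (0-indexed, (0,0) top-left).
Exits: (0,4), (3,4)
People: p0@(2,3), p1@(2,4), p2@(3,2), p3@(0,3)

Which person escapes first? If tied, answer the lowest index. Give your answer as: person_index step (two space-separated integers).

Step 1: p0:(2,3)->(3,3) | p1:(2,4)->(3,4)->EXIT | p2:(3,2)->(3,3) | p3:(0,3)->(0,4)->EXIT
Step 2: p0:(3,3)->(3,4)->EXIT | p1:escaped | p2:(3,3)->(3,4)->EXIT | p3:escaped
Exit steps: [2, 1, 2, 1]
First to escape: p1 at step 1

Answer: 1 1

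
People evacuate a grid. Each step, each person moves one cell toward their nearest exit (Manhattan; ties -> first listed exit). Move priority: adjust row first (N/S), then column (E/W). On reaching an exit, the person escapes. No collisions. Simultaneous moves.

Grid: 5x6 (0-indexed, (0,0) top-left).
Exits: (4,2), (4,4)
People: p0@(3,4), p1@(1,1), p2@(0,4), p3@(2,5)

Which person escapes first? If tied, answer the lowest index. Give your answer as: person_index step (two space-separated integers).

Answer: 0 1

Derivation:
Step 1: p0:(3,4)->(4,4)->EXIT | p1:(1,1)->(2,1) | p2:(0,4)->(1,4) | p3:(2,5)->(3,5)
Step 2: p0:escaped | p1:(2,1)->(3,1) | p2:(1,4)->(2,4) | p3:(3,5)->(4,5)
Step 3: p0:escaped | p1:(3,1)->(4,1) | p2:(2,4)->(3,4) | p3:(4,5)->(4,4)->EXIT
Step 4: p0:escaped | p1:(4,1)->(4,2)->EXIT | p2:(3,4)->(4,4)->EXIT | p3:escaped
Exit steps: [1, 4, 4, 3]
First to escape: p0 at step 1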